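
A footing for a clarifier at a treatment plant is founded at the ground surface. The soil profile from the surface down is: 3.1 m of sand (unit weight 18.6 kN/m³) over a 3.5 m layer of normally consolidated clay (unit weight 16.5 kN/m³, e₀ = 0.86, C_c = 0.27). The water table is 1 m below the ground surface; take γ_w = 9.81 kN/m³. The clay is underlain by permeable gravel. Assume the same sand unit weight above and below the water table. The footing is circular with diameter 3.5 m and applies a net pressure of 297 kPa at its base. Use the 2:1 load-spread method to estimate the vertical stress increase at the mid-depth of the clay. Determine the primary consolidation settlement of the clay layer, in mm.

Mid-depth of clay below the ground surface: z = 3.1 + 3.5/2 = 4.85 m.
Total vertical stress at mid-clay: σ_v = 18.6×3.1 + 16.5×1.75 = 86.535 kPa.
Pore pressure: u = 9.81×(4.85 − 1) = 37.769 kPa.
Initial effective stress: σ'_0 = σ_v − u = 86.535 − 37.769 = 48.766 kPa.
Stress increase at mid-clay by the 2:1 spreading method:
Δσ ≈ qD²/(D+z)² = 297×3.5²/(3.5+4.85)² = 52.182 kPa
Final effective stress: σ'_f = σ'_0 + Δσ = 48.766 + 52.182 = 100.95 kPa.
Normally consolidated clay, so the full stress increment lies on the virgin compression line:
S_c = C_c·H/(1+e₀)·log₁₀(σ'_f/σ'_0) = 0.27×3.5/(1+0.86)×log₁₀(100.95/48.766)
    = 0.50806 × 0.31599 = 0.1605 m

S_c ≈ 161 mm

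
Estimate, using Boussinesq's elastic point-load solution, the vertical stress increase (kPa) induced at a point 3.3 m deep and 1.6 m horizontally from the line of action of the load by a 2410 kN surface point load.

Boussinesq vertical stress below a point load on an elastic half-space:
Δσ_z = 3P/(2πz²) · [1 + (r/z)²]^(−5/2)
r/z = 1.6/3.3 = 0.48485; [1+(r/z)²]^(−5/2) = 0.58988.
Δσ_z = 3×2410/(2π×3.3²) × 0.58988 = 105.66 × 0.58988 = 62.33 kPa

Δσ_z ≈ 62.3 kPa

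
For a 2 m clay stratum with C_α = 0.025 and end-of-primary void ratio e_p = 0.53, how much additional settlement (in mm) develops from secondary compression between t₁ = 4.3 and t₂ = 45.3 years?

S_s ≈ 33.4 mm

Secondary compression: S_s = C_α·H/(1+e_p)·log₁₀(t₂/t₁)
S_s = 0.025×2/(1+0.53)×log₁₀(45.3/4.3)
    = 0.03268 × 1.023 = 0.03342 m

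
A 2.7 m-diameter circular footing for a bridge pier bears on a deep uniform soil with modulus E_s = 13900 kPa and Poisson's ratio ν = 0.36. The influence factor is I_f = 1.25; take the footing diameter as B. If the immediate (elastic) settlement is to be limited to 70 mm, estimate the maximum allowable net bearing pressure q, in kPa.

q ≈ 331 kPa

S_e = q·B·(1−ν²)/E_s · I_f  ⇒  q = S_e·E_s / (B·(1−ν²)·I_f).
q = 0.07 × 13900 / (2.7 × 0.8704 × 1.25) = 331.2 kPa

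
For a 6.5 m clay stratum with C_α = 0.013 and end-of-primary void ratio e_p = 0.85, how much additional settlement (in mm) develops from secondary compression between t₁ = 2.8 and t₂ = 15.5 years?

S_s ≈ 33.9 mm

Secondary compression: S_s = C_α·H/(1+e_p)·log₁₀(t₂/t₁)
S_s = 0.013×6.5/(1+0.85)×log₁₀(15.5/2.8)
    = 0.04568 × 0.7432 = 0.03394 m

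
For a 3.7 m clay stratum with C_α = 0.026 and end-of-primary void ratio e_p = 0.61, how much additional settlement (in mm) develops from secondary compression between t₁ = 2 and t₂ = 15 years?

S_s ≈ 52.3 mm

Secondary compression: S_s = C_α·H/(1+e_p)·log₁₀(t₂/t₁)
S_s = 0.026×3.7/(1+0.61)×log₁₀(15/2)
    = 0.05975 × 0.8751 = 0.05229 m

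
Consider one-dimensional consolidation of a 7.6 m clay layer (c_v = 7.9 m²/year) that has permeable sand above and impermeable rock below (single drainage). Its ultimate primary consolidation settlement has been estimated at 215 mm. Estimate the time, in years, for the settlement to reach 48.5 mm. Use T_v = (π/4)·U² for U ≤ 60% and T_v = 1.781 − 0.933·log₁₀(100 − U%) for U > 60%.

Drainage path length: H_d = H = 7.6 m (single drainage).
U = S(t)/S_ult = 48.5/215 = 0.2256.
U ≤ 60%: T_v = (π/4)·U² = (π/4)×0.22558² = 0.039967.
t = T_v·H_d²/c_v = 0.039967×7.6²/7.9 = 0.2922 years.

t ≈ 0.292 years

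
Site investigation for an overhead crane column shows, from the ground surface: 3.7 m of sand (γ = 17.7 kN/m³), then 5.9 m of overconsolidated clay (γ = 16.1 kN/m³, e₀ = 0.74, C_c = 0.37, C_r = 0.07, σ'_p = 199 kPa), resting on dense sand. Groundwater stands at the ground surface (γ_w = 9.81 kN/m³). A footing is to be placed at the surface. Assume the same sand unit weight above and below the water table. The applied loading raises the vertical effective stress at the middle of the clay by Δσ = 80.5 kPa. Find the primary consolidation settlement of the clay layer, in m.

Mid-depth of clay below the ground surface: z = 3.7 + 5.9/2 = 6.65 m.
Total vertical stress at mid-clay: σ_v = 17.7×3.7 + 16.1×2.95 = 112.98 kPa.
Pore pressure: u = 9.81×(6.65 − 0) = 65.237 kPa.
Initial effective stress: σ'_0 = σ_v − u = 112.98 − 65.237 = 47.743 kPa.
Final effective stress: σ'_f = 47.743 + 80.5 = 128.24 kPa.
σ'_f = 128.24 ≤ σ'_p = 199 kPa, so the clay remains overconsolidated and only the recompression index applies:
S_c = C_r·H/(1+e₀)·log₁₀(σ'_f/σ'_0) = 0.07×5.9/1.74×log₁₀(128.24/47.743)
    = 0.23736 × 0.42911 = 0.1019 m

S_c ≈ 0.102 m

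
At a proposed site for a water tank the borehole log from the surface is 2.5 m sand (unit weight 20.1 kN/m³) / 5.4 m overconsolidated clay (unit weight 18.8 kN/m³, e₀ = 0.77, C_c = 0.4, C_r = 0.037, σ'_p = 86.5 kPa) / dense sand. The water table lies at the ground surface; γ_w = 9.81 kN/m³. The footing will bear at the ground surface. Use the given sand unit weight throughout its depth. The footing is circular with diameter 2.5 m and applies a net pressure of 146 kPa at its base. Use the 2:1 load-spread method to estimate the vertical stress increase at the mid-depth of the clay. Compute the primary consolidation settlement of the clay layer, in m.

Mid-depth of clay below the ground surface: z = 2.5 + 5.4/2 = 5.2 m.
Total vertical stress at mid-clay: σ_v = 20.1×2.5 + 18.8×2.7 = 101.01 kPa.
Pore pressure: u = 9.81×(5.2 − 0) = 51.012 kPa.
Initial effective stress: σ'_0 = σ_v − u = 101.01 − 51.012 = 49.998 kPa.
Stress increase at mid-clay by the 2:1 spreading method:
Δσ ≈ qD²/(D+z)² = 146×2.5²/(2.5+5.2)² = 15.39 kPa
Final effective stress: σ'_f = 49.998 + 15.39 = 65.388 kPa.
σ'_f = 65.388 ≤ σ'_p = 86.5 kPa, so the clay remains overconsolidated and only the recompression index applies:
S_c = C_r·H/(1+e₀)·log₁₀(σ'_f/σ'_0) = 0.037×5.4/1.77×log₁₀(65.388/49.998)
    = 0.11288 × 0.11655 = 0.01316 m

S_c ≈ 0.0132 m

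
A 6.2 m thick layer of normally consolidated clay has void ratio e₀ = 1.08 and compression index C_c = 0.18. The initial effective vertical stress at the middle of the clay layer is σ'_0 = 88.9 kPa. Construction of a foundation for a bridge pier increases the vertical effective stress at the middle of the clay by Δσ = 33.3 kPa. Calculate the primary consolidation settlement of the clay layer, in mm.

S_c ≈ 74.1 mm

Final effective stress: σ'_f = σ'_0 + Δσ = 88.9 + 33.3 = 122.2 kPa.
Normally consolidated clay, so the full stress increment lies on the virgin compression line:
S_c = C_c·H/(1+e₀)·log₁₀(σ'_f/σ'_0) = 0.18×6.2/(1+1.08)×log₁₀(122.2/88.9)
    = 0.53654 × 0.13817 = 0.07413 m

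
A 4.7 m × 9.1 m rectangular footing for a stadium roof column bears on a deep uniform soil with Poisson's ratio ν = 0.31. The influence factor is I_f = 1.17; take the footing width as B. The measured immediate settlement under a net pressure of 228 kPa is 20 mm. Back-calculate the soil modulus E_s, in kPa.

E_s ≈ 56700 kPa

S_e = q·B·(1−ν²)/E_s · I_f  ⇒  E_s = q·B·(1−ν²)·I_f / S_e.
E_s = 228 × 4.7 × 0.9039 × 1.17 / 0.02 = 56660 kPa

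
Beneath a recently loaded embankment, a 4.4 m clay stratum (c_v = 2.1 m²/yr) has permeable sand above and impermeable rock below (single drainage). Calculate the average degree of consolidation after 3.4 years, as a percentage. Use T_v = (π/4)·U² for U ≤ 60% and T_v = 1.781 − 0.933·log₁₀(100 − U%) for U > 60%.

U ≈ 67.4 %

Drainage path length: H_d = H = 4.4 m (single drainage).
T_v = c_v·t/H_d² = 2.1×3.4/4.4² = 0.3688.
T_v = 0.3688 corresponds to the U > 60% branch:
U = 1 − 10^((1.781 − T_v)/0.933)/100 = 0.6737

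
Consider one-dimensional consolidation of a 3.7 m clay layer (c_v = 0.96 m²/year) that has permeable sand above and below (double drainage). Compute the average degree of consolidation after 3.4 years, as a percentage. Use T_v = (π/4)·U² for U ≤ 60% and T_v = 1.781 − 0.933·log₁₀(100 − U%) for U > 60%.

Drainage path length: H_d = H/2 = 1.85 m (double drainage).
T_v = c_v·t/H_d² = 0.96×3.4/1.85² = 0.95369.
T_v = 0.95369 corresponds to the U > 60% branch:
U = 1 − 10^((1.781 − T_v)/0.933)/100 = 0.923

U ≈ 92.3 %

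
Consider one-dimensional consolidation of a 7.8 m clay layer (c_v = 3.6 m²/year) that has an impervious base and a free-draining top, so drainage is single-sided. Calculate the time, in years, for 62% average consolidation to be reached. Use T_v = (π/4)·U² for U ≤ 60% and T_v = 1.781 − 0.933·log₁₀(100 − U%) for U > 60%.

t ≈ 5.19 years

Drainage path length: H_d = H = 7.8 m (single drainage).
U > 60%: T_v = 1.781 − 0.933·log₁₀(100 − 62) = 0.30706.
t = T_v·H_d²/c_v = 0.30706×7.8²/3.6 = 5.189 years.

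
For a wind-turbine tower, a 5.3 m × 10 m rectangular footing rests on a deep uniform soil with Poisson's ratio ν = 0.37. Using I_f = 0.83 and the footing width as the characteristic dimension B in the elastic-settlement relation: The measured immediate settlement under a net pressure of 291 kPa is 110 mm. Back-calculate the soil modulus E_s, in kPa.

E_s ≈ 10000 kPa

S_e = q·B·(1−ν²)/E_s · I_f  ⇒  E_s = q·B·(1−ν²)·I_f / S_e.
E_s = 291 × 5.3 × 0.8631 × 0.83 / 0.11 = 10040 kPa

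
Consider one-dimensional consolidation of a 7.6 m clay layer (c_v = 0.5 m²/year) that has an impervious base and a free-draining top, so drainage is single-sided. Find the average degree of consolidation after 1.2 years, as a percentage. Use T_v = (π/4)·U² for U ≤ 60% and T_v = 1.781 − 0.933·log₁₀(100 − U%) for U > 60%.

U ≈ 11.5 %

Drainage path length: H_d = H = 7.6 m (single drainage).
T_v = c_v·t/H_d² = 0.5×1.2/7.6² = 0.010388.
T_v = 0.010388 corresponds to the U ≤ 60% branch:
U = √(4T_v/π) = 0.115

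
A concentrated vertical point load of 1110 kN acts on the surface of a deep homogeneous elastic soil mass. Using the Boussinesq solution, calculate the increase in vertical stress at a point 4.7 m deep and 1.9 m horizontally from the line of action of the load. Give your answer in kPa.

Δσ_z ≈ 16.4 kPa

Boussinesq vertical stress below a point load on an elastic half-space:
Δσ_z = 3P/(2πz²) · [1 + (r/z)²]^(−5/2)
r/z = 1.9/4.7 = 0.40426; [1+(r/z)²]^(−5/2) = 0.68495.
Δσ_z = 3×1110/(2π×4.7²) × 0.68495 = 23.992 × 0.68495 = 16.43 kPa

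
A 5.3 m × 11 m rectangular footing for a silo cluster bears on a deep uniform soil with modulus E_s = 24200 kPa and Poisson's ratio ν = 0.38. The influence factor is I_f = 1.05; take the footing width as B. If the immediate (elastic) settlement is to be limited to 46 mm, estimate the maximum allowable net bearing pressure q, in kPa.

q ≈ 234 kPa

S_e = q·B·(1−ν²)/E_s · I_f  ⇒  q = S_e·E_s / (B·(1−ν²)·I_f).
q = 0.046 × 24200 / (5.3 × 0.8556 × 1.05) = 233.8 kPa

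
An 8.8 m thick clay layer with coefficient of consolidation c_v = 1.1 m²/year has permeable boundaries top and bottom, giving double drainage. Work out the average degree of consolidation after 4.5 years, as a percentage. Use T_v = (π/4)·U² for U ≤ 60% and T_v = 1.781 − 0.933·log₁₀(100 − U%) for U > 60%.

U ≈ 57.1 %

Drainage path length: H_d = H/2 = 4.4 m (double drainage).
T_v = c_v·t/H_d² = 1.1×4.5/4.4² = 0.25568.
T_v = 0.25568 corresponds to the U ≤ 60% branch:
U = √(4T_v/π) = 0.5706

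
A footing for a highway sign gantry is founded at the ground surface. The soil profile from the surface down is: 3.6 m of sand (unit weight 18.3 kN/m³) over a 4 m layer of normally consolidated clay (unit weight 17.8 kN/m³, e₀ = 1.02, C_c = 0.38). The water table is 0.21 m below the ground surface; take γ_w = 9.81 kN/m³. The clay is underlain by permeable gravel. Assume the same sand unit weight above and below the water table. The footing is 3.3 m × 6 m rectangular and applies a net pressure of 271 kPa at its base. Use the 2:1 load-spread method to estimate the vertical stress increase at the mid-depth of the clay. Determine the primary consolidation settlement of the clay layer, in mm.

Mid-depth of clay below the ground surface: z = 3.6 + 4/2 = 5.6 m.
Total vertical stress at mid-clay: σ_v = 18.3×3.6 + 17.8×2 = 101.48 kPa.
Pore pressure: u = 9.81×(5.6 − 0.21) = 52.876 kPa.
Initial effective stress: σ'_0 = σ_v − u = 101.48 − 52.876 = 48.604 kPa.
Stress increase at mid-clay by the 2:1 spreading method:
Δσ = qBL/((B+z)(L+z)) = 271×3.3×6/((3.3+5.6)(6+5.6)) = 51.974 kPa
Final effective stress: σ'_f = σ'_0 + Δσ = 48.604 + 51.974 = 100.58 kPa.
Normally consolidated clay, so the full stress increment lies on the virgin compression line:
S_c = C_c·H/(1+e₀)·log₁₀(σ'_f/σ'_0) = 0.38×4/(1+1.02)×log₁₀(100.58/48.604)
    = 0.75248 × 0.31584 = 0.2377 m

S_c ≈ 238 mm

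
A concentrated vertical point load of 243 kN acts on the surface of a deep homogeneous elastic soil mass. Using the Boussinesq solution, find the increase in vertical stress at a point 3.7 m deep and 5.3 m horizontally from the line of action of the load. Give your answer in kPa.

Δσ_z ≈ 0.521 kPa

Boussinesq vertical stress below a point load on an elastic half-space:
Δσ_z = 3P/(2πz²) · [1 + (r/z)²]^(−5/2)
r/z = 5.3/3.7 = 1.4324; [1+(r/z)²]^(−5/2) = 0.061459.
Δσ_z = 3×243/(2π×3.7²) × 0.061459 = 8.4751 × 0.061459 = 0.5209 kPa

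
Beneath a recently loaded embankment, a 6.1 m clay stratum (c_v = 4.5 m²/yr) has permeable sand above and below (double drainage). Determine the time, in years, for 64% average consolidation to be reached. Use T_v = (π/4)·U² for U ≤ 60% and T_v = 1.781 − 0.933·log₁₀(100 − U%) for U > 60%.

t ≈ 0.68 years

Drainage path length: H_d = H/2 = 3.05 m (double drainage).
U > 60%: T_v = 1.781 − 0.933·log₁₀(100 − 64) = 0.32897.
t = T_v·H_d²/c_v = 0.32897×3.05²/4.5 = 0.6801 years.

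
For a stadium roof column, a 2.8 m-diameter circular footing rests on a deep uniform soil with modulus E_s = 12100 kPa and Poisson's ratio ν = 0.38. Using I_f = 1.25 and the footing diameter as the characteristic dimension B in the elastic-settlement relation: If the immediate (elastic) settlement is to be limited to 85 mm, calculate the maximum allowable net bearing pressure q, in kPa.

q ≈ 343 kPa

S_e = q·B·(1−ν²)/E_s · I_f  ⇒  q = S_e·E_s / (B·(1−ν²)·I_f).
q = 0.085 × 12100 / (2.8 × 0.8556 × 1.25) = 343.5 kPa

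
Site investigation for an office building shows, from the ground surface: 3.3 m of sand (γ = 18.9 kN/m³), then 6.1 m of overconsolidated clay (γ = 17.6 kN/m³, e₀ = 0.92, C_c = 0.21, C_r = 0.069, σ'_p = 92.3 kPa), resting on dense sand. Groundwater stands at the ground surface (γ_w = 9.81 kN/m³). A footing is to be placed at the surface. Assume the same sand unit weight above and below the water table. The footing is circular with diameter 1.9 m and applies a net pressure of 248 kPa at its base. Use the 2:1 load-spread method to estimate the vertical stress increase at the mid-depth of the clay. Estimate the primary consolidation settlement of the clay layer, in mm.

S_c ≈ 20.8 mm

Mid-depth of clay below the ground surface: z = 3.3 + 6.1/2 = 6.35 m.
Total vertical stress at mid-clay: σ_v = 18.9×3.3 + 17.6×3.05 = 116.05 kPa.
Pore pressure: u = 9.81×(6.35 − 0) = 62.294 kPa.
Initial effective stress: σ'_0 = σ_v − u = 116.05 − 62.294 = 53.756 kPa.
Stress increase at mid-clay by the 2:1 spreading method:
Δσ ≈ qD²/(D+z)² = 248×1.9²/(1.9+6.35)² = 13.154 kPa
Final effective stress: σ'_f = 53.756 + 13.154 = 66.91 kPa.
σ'_f = 66.91 ≤ σ'_p = 92.3 kPa, so the clay remains overconsolidated and only the recompression index applies:
S_c = C_r·H/(1+e₀)·log₁₀(σ'_f/σ'_0) = 0.069×6.1/1.92×log₁₀(66.91/53.756)
    = 0.21922 × 0.095064 = 0.02084 m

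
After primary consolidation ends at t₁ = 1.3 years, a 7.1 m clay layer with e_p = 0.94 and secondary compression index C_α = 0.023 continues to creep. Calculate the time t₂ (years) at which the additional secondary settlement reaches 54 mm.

t₂ ≈ 5.69 years

S_s = C_α·H/(1+e_p)·log₁₀(t₂/t₁) ⇒ log₁₀(t₂/t₁) = S_s·(1+e_p)/(C_α·H).
log₁₀(t₂/t₁) = 0.054 × (1+0.94) / (0.023×7.1) = 0.6415
t₂ = t₁ × 10^0.6415 = 1.3 × 4.38 = 5.695 years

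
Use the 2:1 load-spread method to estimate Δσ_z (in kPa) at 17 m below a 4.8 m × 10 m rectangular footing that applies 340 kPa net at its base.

By the 2:1 method the load spreads at 1 horizontal : 2 vertical, so at depth z the loaded area has grown by z in each plan dimension:
Δσ = qBL/((B+z)(L+z)) = 340×4.8×10/((4.8+17)(10+17)) = 27.727 kPa

Δσ_z ≈ 27.7 kPa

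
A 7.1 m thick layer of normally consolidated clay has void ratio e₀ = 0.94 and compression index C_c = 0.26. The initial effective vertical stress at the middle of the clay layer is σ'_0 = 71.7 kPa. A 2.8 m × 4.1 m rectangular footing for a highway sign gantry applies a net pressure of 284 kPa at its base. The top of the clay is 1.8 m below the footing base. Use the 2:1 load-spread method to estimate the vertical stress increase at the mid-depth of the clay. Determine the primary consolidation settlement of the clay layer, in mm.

Mid-depth of clay below the footing base: z = 1.8 + 7.1/2 = 5.35 m.
Stress increase at mid-clay by the 2:1 spreading method:
Δσ = qBL/((B+z)(L+z)) = 284×2.8×4.1/((2.8+5.35)(4.1+5.35)) = 42.332 kPa
Final effective stress: σ'_f = σ'_0 + Δσ = 71.7 + 42.332 = 114.03 kPa.
Normally consolidated clay, so the full stress increment lies on the virgin compression line:
S_c = C_c·H/(1+e₀)·log₁₀(σ'_f/σ'_0) = 0.26×7.1/(1+0.94)×log₁₀(114.03/71.7)
    = 0.95155 × 0.2015 = 0.1917 m

S_c ≈ 192 mm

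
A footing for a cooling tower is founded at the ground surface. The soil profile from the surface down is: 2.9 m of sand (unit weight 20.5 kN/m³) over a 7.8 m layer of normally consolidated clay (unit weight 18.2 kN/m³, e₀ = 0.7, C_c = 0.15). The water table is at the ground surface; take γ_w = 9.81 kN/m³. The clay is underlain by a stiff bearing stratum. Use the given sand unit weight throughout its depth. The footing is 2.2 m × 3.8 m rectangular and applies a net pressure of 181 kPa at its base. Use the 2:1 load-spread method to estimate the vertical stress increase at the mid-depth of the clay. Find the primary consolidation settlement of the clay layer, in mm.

S_c ≈ 66.4 mm

Mid-depth of clay below the ground surface: z = 2.9 + 7.8/2 = 6.8 m.
Total vertical stress at mid-clay: σ_v = 20.5×2.9 + 18.2×3.9 = 130.43 kPa.
Pore pressure: u = 9.81×(6.8 − 0) = 66.708 kPa.
Initial effective stress: σ'_0 = σ_v − u = 130.43 − 66.708 = 63.722 kPa.
Stress increase at mid-clay by the 2:1 spreading method:
Δσ = qBL/((B+z)(L+z)) = 181×2.2×3.8/((2.2+6.8)(3.8+6.8)) = 15.861 kPa
Final effective stress: σ'_f = σ'_0 + Δσ = 63.722 + 15.861 = 79.583 kPa.
Normally consolidated clay, so the full stress increment lies on the virgin compression line:
S_c = C_c·H/(1+e₀)·log₁₀(σ'_f/σ'_0) = 0.15×7.8/(1+0.7)×log₁₀(79.583/63.722)
    = 0.68824 × 0.096531 = 0.06644 m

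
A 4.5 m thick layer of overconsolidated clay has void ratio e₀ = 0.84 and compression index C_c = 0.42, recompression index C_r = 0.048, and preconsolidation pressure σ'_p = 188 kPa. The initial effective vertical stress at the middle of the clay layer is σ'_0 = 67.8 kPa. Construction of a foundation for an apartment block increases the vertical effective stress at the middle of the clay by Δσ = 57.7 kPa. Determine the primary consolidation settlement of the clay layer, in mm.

S_c ≈ 31.4 mm

Final effective stress: σ'_f = 67.8 + 57.7 = 125.5 kPa.
σ'_f = 125.5 ≤ σ'_p = 188 kPa, so the clay remains overconsolidated and only the recompression index applies:
S_c = C_r·H/(1+e₀)·log₁₀(σ'_f/σ'_0) = 0.048×4.5/1.84×log₁₀(125.5/67.8)
    = 0.11739 × 0.26741 = 0.03139 m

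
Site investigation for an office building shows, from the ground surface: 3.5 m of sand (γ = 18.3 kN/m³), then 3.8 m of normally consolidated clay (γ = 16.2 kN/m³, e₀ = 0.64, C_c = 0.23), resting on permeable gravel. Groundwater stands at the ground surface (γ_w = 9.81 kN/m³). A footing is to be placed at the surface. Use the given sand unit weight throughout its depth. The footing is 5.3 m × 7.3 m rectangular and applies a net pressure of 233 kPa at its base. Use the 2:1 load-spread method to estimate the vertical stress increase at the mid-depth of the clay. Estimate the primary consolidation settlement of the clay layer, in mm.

S_c ≈ 220 mm

Mid-depth of clay below the ground surface: z = 3.5 + 3.8/2 = 5.4 m.
Total vertical stress at mid-clay: σ_v = 18.3×3.5 + 16.2×1.9 = 94.83 kPa.
Pore pressure: u = 9.81×(5.4 − 0) = 52.974 kPa.
Initial effective stress: σ'_0 = σ_v − u = 94.83 − 52.974 = 41.856 kPa.
Stress increase at mid-clay by the 2:1 spreading method:
Δσ = qBL/((B+z)(L+z)) = 233×5.3×7.3/((5.3+5.4)(7.3+5.4)) = 66.339 kPa
Final effective stress: σ'_f = σ'_0 + Δσ = 41.856 + 66.339 = 108.19 kPa.
Normally consolidated clay, so the full stress increment lies on the virgin compression line:
S_c = C_c·H/(1+e₀)·log₁₀(σ'_f/σ'_0) = 0.23×3.8/(1+0.64)×log₁₀(108.19/41.856)
    = 0.53293 × 0.41243 = 0.2198 m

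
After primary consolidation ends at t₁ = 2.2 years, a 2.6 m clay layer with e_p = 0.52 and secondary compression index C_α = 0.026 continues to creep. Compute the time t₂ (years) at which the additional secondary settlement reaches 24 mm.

t₂ ≈ 7.62 years

S_s = C_α·H/(1+e_p)·log₁₀(t₂/t₁) ⇒ log₁₀(t₂/t₁) = S_s·(1+e_p)/(C_α·H).
log₁₀(t₂/t₁) = 0.024 × (1+0.52) / (0.026×2.6) = 0.5396
t₂ = t₁ × 10^0.5396 = 2.2 × 3.465 = 7.622 years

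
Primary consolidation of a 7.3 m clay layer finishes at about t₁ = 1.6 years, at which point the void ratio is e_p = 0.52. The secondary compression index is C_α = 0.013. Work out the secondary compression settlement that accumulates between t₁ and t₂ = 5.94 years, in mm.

S_s ≈ 35.6 mm

Secondary compression: S_s = C_α·H/(1+e_p)·log₁₀(t₂/t₁)
S_s = 0.013×7.3/(1+0.52)×log₁₀(5.94/1.6)
    = 0.06243 × 0.5697 = 0.03557 m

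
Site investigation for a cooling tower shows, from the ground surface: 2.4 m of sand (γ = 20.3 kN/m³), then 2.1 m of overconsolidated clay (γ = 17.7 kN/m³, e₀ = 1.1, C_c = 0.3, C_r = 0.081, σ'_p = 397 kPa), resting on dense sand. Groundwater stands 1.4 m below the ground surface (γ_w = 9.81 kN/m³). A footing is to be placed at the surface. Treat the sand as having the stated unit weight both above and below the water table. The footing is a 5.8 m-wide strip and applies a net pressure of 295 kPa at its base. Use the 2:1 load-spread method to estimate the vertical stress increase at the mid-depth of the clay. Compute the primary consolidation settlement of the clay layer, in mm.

Mid-depth of clay below the ground surface: z = 2.4 + 2.1/2 = 3.45 m.
Total vertical stress at mid-clay: σ_v = 20.3×2.4 + 17.7×1.05 = 67.305 kPa.
Pore pressure: u = 9.81×(3.45 − 1.4) = 20.11 kPa.
Initial effective stress: σ'_0 = σ_v − u = 67.305 − 20.11 = 47.195 kPa.
Stress increase at mid-clay by the 2:1 spreading method:
Δσ = qB/(B+z) = 295×5.8/(5.8+3.45) = 184.97 kPa
Final effective stress: σ'_f = 47.195 + 184.97 = 232.16 kPa.
σ'_f = 232.16 ≤ σ'_p = 397 kPa, so the clay remains overconsolidated and only the recompression index applies:
S_c = C_r·H/(1+e₀)·log₁₀(σ'_f/σ'_0) = 0.081×2.1/2.1×log₁₀(232.16/47.195)
    = 0.081 × 0.69189 = 0.05604 m

S_c ≈ 56 mm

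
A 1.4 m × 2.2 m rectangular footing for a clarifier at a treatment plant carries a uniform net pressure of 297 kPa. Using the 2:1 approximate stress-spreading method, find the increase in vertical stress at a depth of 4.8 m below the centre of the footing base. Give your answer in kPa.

By the 2:1 method the load spreads at 1 horizontal : 2 vertical, so at depth z the loaded area has grown by z in each plan dimension:
Δσ = qBL/((B+z)(L+z)) = 297×1.4×2.2/((1.4+4.8)(2.2+4.8)) = 21.077 kPa

Δσ_z ≈ 21.1 kPa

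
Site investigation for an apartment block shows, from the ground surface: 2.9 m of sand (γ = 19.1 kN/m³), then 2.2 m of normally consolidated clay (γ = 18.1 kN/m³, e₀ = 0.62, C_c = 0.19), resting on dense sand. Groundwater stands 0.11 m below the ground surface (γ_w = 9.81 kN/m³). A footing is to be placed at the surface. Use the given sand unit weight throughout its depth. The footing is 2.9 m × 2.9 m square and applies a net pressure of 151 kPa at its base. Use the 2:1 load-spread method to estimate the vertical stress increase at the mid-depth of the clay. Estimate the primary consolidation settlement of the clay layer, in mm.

Mid-depth of clay below the ground surface: z = 2.9 + 2.2/2 = 4 m.
Total vertical stress at mid-clay: σ_v = 19.1×2.9 + 18.1×1.1 = 75.3 kPa.
Pore pressure: u = 9.81×(4 − 0.11) = 38.161 kPa.
Initial effective stress: σ'_0 = σ_v − u = 75.3 − 38.161 = 37.139 kPa.
Stress increase at mid-clay by the 2:1 spreading method:
Δσ = qBL/((B+z)(L+z)) = 151×2.9×2.9/((2.9+4)(2.9+4)) = 26.673 kPa
Final effective stress: σ'_f = σ'_0 + Δσ = 37.139 + 26.673 = 63.812 kPa.
Normally consolidated clay, so the full stress increment lies on the virgin compression line:
S_c = C_c·H/(1+e₀)·log₁₀(σ'_f/σ'_0) = 0.19×2.2/(1+0.62)×log₁₀(63.812/37.139)
    = 0.25802 × 0.23507 = 0.06065 m

S_c ≈ 60.7 mm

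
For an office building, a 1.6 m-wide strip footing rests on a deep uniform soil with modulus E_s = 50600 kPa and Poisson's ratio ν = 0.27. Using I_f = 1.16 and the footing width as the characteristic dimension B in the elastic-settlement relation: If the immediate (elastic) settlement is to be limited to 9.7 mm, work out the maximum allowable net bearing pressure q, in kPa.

q ≈ 285 kPa

S_e = q·B·(1−ν²)/E_s · I_f  ⇒  q = S_e·E_s / (B·(1−ν²)·I_f).
q = 0.0097 × 50600 / (1.6 × 0.9271 × 1.16) = 285.2 kPa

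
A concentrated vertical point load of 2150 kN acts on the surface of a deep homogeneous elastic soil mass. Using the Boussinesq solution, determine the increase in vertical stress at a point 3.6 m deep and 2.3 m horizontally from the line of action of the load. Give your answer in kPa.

Δσ_z ≈ 33.7 kPa

Boussinesq vertical stress below a point load on an elastic half-space:
Δσ_z = 3P/(2πz²) · [1 + (r/z)²]^(−5/2)
r/z = 2.3/3.6 = 0.63889; [1+(r/z)²]^(−5/2) = 0.42497.
Δσ_z = 3×2150/(2π×3.6²) × 0.42497 = 79.209 × 0.42497 = 33.66 kPa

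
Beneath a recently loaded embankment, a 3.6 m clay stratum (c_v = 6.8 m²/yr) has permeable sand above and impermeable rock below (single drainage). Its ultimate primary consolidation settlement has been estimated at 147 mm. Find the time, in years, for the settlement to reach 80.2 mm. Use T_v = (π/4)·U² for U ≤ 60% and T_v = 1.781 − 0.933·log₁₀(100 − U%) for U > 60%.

Drainage path length: H_d = H = 3.6 m (single drainage).
U = S(t)/S_ult = 80.2/147 = 0.5456.
U ≤ 60%: T_v = (π/4)·U² = (π/4)×0.54558² = 0.23378.
t = T_v·H_d²/c_v = 0.23378×3.6²/6.8 = 0.4456 years.

t ≈ 0.446 years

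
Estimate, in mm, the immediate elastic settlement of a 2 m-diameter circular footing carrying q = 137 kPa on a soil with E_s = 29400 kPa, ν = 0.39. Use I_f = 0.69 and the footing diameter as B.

S_e ≈ 5.45 mm

Immediate (elastic) settlement: S_e = q·B·(1−ν²)/E_s · I_f.
S_e = 137 × 2 × (1 − 0.39²) / 29400 × 0.69
    = 137 × 2 × 0.8479 / 29400 × 0.69
    = 0.005453 m = 5.453 mm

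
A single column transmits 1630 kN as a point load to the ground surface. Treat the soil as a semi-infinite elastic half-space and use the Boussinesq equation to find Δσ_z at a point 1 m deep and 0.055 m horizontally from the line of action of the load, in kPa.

Δσ_z ≈ 772 kPa

Boussinesq vertical stress below a point load on an elastic half-space:
Δσ_z = 3P/(2πz²) · [1 + (r/z)²]^(−5/2)
r/z = 0.055/1 = 0.055; [1+(r/z)²]^(−5/2) = 0.99248.
Δσ_z = 3×1630/(2π×1²) × 0.99248 = 778.27 × 0.99248 = 772.4 kPa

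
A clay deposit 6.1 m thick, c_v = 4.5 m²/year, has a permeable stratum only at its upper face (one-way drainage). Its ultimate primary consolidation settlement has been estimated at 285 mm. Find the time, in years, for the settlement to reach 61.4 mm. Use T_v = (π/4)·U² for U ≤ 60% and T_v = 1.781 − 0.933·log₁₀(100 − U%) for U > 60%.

Drainage path length: H_d = H = 6.1 m (single drainage).
U = S(t)/S_ult = 61.4/285 = 0.2154.
U ≤ 60%: T_v = (π/4)·U² = (π/4)×0.21544² = 0.036453.
t = T_v·H_d²/c_v = 0.036453×6.1²/4.5 = 0.3014 years.

t ≈ 0.301 years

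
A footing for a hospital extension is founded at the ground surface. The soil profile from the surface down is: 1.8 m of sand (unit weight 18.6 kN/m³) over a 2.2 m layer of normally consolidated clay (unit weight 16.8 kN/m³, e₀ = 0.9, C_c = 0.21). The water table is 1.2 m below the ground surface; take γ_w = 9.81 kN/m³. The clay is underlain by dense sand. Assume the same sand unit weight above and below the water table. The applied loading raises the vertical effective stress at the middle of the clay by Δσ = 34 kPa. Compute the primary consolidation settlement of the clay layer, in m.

S_c ≈ 0.0713 m

Mid-depth of clay below the ground surface: z = 1.8 + 2.2/2 = 2.9 m.
Total vertical stress at mid-clay: σ_v = 18.6×1.8 + 16.8×1.1 = 51.96 kPa.
Pore pressure: u = 9.81×(2.9 − 1.2) = 16.677 kPa.
Initial effective stress: σ'_0 = σ_v − u = 51.96 − 16.677 = 35.283 kPa.
Final effective stress: σ'_f = σ'_0 + Δσ = 35.283 + 34 = 69.283 kPa.
Normally consolidated clay, so the full stress increment lies on the virgin compression line:
S_c = C_c·H/(1+e₀)·log₁₀(σ'_f/σ'_0) = 0.21×2.2/(1+0.9)×log₁₀(69.283/35.283)
    = 0.24316 × 0.29306 = 0.07126 m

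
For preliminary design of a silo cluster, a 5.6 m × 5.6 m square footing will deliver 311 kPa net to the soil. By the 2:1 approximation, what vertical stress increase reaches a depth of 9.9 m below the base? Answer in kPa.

Δσ_z ≈ 40.6 kPa

By the 2:1 method the load spreads at 1 horizontal : 2 vertical, so at depth z the loaded area has grown by z in each plan dimension:
Δσ = qBL/((B+z)(L+z)) = 311×5.6×5.6/((5.6+9.9)(5.6+9.9)) = 40.595 kPa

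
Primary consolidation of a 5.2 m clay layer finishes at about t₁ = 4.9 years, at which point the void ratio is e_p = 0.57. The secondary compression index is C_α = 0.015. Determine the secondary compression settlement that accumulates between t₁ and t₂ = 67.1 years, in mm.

S_s ≈ 56.5 mm

Secondary compression: S_s = C_α·H/(1+e_p)·log₁₀(t₂/t₁)
S_s = 0.015×5.2/(1+0.57)×log₁₀(67.1/4.9)
    = 0.04968 × 1.137 = 0.05646 m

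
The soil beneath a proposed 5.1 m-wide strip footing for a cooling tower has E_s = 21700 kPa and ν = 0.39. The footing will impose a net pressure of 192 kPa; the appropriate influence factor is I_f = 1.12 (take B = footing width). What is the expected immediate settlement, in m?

Immediate (elastic) settlement: S_e = q·B·(1−ν²)/E_s · I_f.
S_e = 192 × 5.1 × (1 − 0.39²) / 21700 × 1.12
    = 192 × 5.1 × 0.8479 / 21700 × 1.12
    = 0.04285 m

S_e ≈ 0.0429 m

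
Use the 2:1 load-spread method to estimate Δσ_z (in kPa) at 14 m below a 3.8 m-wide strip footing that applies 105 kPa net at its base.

Δσ_z ≈ 22.4 kPa

By the 2:1 method the load spreads at 1 horizontal : 2 vertical, so at depth z the loaded area has grown by z in each plan dimension:
Δσ = qB/(B+z) = 105×3.8/(3.8+14) = 22.416 kPa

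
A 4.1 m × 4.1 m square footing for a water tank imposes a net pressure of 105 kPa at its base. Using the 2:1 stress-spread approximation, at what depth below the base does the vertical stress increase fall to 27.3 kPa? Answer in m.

2:1 spreading — at depth z the loaded area has grown by z in each plan dimension:
qB²/(B+z)² = Δσ_z ⇒ z = B(√(q/Δσ_z) − 1) = 4.1×(√(105/27.3) − 1) = 3.941 m

z ≈ 3.94 m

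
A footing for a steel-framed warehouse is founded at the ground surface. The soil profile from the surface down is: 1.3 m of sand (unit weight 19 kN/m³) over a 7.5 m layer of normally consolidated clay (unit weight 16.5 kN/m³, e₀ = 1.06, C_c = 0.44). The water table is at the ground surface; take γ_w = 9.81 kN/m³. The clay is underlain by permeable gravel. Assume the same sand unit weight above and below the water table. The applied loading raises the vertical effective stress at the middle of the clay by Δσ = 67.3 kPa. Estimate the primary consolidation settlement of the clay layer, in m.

S_c ≈ 0.721 m

Mid-depth of clay below the ground surface: z = 1.3 + 7.5/2 = 5.05 m.
Total vertical stress at mid-clay: σ_v = 19×1.3 + 16.5×3.75 = 86.575 kPa.
Pore pressure: u = 9.81×(5.05 − 0) = 49.541 kPa.
Initial effective stress: σ'_0 = σ_v − u = 86.575 − 49.541 = 37.034 kPa.
Final effective stress: σ'_f = σ'_0 + Δσ = 37.034 + 67.3 = 104.33 kPa.
Normally consolidated clay, so the full stress increment lies on the virgin compression line:
S_c = C_c·H/(1+e₀)·log₁₀(σ'_f/σ'_0) = 0.44×7.5/(1+1.06)×log₁₀(104.33/37.034)
    = 1.6019 × 0.44981 = 0.7206 m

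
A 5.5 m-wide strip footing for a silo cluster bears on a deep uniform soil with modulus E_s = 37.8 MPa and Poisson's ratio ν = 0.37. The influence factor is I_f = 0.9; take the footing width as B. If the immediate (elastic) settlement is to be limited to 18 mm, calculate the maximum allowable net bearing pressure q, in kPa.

E_s = 37.8 MPa = 37800 kPa.
S_e = q·B·(1−ν²)/E_s · I_f  ⇒  q = S_e·E_s / (B·(1−ν²)·I_f).
q = 0.018 × 37800 / (5.5 × 0.8631 × 0.9) = 159.3 kPa

q ≈ 159 kPa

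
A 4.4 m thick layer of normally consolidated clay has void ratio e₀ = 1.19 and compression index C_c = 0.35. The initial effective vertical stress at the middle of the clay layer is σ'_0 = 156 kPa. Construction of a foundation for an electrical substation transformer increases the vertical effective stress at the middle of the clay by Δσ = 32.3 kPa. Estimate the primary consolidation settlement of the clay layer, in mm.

S_c ≈ 57.5 mm

Final effective stress: σ'_f = σ'_0 + Δσ = 156 + 32.3 = 188.3 kPa.
Normally consolidated clay, so the full stress increment lies on the virgin compression line:
S_c = C_c·H/(1+e₀)·log₁₀(σ'_f/σ'_0) = 0.35×4.4/(1+1.19)×log₁₀(188.3/156)
    = 0.7032 × 0.081726 = 0.05747 m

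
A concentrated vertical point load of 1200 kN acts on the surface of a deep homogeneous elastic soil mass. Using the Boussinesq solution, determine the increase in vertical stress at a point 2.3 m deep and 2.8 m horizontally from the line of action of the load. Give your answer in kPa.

Δσ_z ≈ 11.2 kPa

Boussinesq vertical stress below a point load on an elastic half-space:
Δσ_z = 3P/(2πz²) · [1 + (r/z)²]^(−5/2)
r/z = 2.8/2.3 = 1.2174; [1+(r/z)²]^(−5/2) = 0.10303.
Δσ_z = 3×1200/(2π×2.3²) × 0.10303 = 108.31 × 0.10303 = 11.16 kPa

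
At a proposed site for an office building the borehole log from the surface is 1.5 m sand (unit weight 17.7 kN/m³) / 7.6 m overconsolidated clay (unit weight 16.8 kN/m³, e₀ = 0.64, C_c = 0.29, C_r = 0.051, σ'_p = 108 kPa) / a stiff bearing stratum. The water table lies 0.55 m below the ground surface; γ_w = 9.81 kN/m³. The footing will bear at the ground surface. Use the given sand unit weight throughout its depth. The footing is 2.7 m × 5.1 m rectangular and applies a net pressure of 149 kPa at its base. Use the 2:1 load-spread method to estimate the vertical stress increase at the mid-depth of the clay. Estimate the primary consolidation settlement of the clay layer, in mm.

S_c ≈ 45.8 mm

Mid-depth of clay below the ground surface: z = 1.5 + 7.6/2 = 5.3 m.
Total vertical stress at mid-clay: σ_v = 17.7×1.5 + 16.8×3.8 = 90.39 kPa.
Pore pressure: u = 9.81×(5.3 − 0.55) = 46.598 kPa.
Initial effective stress: σ'_0 = σ_v − u = 90.39 − 46.598 = 43.792 kPa.
Stress increase at mid-clay by the 2:1 spreading method:
Δσ = qBL/((B+z)(L+z)) = 149×2.7×5.1/((2.7+5.3)(5.1+5.3)) = 24.66 kPa
Final effective stress: σ'_f = 43.792 + 24.66 = 68.452 kPa.
σ'_f = 68.452 ≤ σ'_p = 108 kPa, so the clay remains overconsolidated and only the recompression index applies:
S_c = C_r·H/(1+e₀)·log₁₀(σ'_f/σ'_0) = 0.051×7.6/1.64×log₁₀(68.452/43.792)
    = 0.23634 × 0.19399 = 0.04585 m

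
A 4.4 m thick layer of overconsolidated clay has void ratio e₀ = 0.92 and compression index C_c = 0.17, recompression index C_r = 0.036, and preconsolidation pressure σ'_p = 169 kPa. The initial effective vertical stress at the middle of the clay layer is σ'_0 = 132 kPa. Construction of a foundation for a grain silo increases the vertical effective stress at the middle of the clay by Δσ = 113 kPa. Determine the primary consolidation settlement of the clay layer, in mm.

S_c ≈ 71.7 mm

Final effective stress: σ'_f = 132 + 113 = 245 kPa.
σ'_f = 245 > σ'_p = 169 kPa, so the stress path crosses the preconsolidation pressure — recompression up to σ'_p, then virgin compression beyond:
S_c = H/(1+e₀)·[C_r·log₁₀(σ'_p/σ'_0) + C_c·log₁₀(σ'_f/σ'_p)]
    = 4.4/1.92 × [0.036×log₁₀(169/132) + 0.17×log₁₀(245/169)]
    = 2.2917 × [0.0038633 + 0.027417] = 0.07169 m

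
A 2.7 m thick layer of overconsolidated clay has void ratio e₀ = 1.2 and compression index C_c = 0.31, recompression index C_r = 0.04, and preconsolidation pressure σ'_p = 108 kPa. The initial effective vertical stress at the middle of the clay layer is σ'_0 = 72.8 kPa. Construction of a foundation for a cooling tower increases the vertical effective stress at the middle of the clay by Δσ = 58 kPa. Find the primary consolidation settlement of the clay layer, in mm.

S_c ≈ 40.1 mm

Final effective stress: σ'_f = 72.8 + 58 = 130.8 kPa.
σ'_f = 130.8 > σ'_p = 108 kPa, so the stress path crosses the preconsolidation pressure — recompression up to σ'_p, then virgin compression beyond:
S_c = H/(1+e₀)·[C_r·log₁₀(σ'_p/σ'_0) + C_c·log₁₀(σ'_f/σ'_p)]
    = 2.7/2.2 × [0.04×log₁₀(108/72.8) + 0.31×log₁₀(130.8/108)]
    = 1.2273 × [0.0068517 + 0.025787] = 0.04006 m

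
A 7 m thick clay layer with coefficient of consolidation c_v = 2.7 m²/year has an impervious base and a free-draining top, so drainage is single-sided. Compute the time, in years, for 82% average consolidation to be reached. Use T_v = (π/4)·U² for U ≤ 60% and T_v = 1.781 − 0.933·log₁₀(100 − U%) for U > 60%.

t ≈ 11.1 years

Drainage path length: H_d = H = 7 m (single drainage).
U > 60%: T_v = 1.781 − 0.933·log₁₀(100 − 82) = 0.60983.
t = T_v·H_d²/c_v = 0.60983×7²/2.7 = 11.07 years.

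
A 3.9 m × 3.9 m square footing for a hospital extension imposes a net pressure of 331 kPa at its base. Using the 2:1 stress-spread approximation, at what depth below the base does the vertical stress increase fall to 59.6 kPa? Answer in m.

z ≈ 5.29 m

2:1 spreading — at depth z the loaded area has grown by z in each plan dimension:
qB²/(B+z)² = Δσ_z ⇒ z = B(√(q/Δσ_z) − 1) = 3.9×(√(331/59.6) − 1) = 5.291 m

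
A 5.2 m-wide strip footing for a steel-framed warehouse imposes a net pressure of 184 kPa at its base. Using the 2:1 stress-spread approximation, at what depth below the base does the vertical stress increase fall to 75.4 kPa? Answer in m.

2:1 spreading — at depth z the loaded area has grown by z in each plan dimension:
qB/(B+z) = Δσ_z ⇒ z = qB/Δσ_z − B = 184×5.2/75.4 − 5.2 = 7.49 m

z ≈ 7.49 m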